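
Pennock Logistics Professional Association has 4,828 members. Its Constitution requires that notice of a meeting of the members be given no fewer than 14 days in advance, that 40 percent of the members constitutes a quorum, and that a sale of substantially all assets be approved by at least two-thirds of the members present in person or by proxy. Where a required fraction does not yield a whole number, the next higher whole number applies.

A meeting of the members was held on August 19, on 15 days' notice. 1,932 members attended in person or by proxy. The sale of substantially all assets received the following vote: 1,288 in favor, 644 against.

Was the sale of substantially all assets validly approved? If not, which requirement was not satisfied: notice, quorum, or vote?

Valid — all requirements satisfied.

Notice: 15 days given; 14 required. Satisfied.
Quorum: 40% of 4,828 = 1,931.20, rounded up to 1,932; 1,932 present. Satisfied.
Vote: requires two-thirds of those present (1,932); 2/3 of 1932 = 1288, so 1,288 needed; 1,288 in favor. Satisfied.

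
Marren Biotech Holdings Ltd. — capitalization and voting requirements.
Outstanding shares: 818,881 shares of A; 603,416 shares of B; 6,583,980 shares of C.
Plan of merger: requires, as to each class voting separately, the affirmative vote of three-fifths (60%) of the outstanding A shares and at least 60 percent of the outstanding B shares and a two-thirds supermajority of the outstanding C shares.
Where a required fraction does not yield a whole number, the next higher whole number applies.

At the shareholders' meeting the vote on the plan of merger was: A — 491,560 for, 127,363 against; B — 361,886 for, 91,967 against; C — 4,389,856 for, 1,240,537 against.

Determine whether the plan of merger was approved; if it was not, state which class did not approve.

A: 3/5 of 818881 = 491328.60, rounded up to 491329; 491,329 required, 491,560 in favor — approved.
B: 3/5 of 603416 = 362049.60, rounded up to 362050; 362,050 required, 361,886 in favor — not approved.
C: 2/3 of 6583980 = 4389320; 4,389,320 required, 4,389,856 in favor — approved.

Not approved — the B shares did not give the required vote.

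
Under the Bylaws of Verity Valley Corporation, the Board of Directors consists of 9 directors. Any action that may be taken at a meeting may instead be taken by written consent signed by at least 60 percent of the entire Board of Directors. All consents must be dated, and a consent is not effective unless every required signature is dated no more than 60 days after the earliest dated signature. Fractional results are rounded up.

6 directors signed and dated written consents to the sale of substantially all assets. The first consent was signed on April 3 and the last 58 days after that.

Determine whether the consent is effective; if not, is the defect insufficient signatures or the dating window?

Signatures required: at least 60 percent of 9 — 3/5 of 9 = 5.40, rounded up to 6, so 6 needed; 6 signed. Sufficient.
Dating window: the latest signature is 58 days after the earliest; the limit is 60 days. Within the window.

Effective — both the signature and dating-window requirements are satisfied.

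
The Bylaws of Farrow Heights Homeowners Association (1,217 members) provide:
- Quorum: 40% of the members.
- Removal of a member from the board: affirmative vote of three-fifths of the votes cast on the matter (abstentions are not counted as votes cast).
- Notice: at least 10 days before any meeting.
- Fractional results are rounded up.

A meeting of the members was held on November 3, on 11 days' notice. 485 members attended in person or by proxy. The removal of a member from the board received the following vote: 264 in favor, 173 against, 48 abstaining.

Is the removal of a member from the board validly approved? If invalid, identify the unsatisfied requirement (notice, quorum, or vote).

Notice: 11 days given; 10 required. Satisfied.
Quorum: 40% of 1,217 = 486.80, rounded up to 487; 485 present. Not satisfied.
Vote: requires three-fifths of the votes cast (485 − 48 abstaining = 437); 3/5 of 437 = 262.20, rounded up to 263, so 263 needed; 264 in favor. Satisfied.

Invalid — quorum requirement not satisfied.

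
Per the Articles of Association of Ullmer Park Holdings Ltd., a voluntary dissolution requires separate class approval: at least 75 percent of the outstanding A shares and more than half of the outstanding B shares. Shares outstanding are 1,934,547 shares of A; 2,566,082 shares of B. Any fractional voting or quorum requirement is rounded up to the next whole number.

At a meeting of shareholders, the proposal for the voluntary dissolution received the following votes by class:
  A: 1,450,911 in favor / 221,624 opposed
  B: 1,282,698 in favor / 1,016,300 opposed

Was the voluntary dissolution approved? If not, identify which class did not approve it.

Not approved — the B shares did not give the required vote.

A: 3/4 of 1934547 = 1450910.25, rounded up to 1450911; 1,450,911 required, 1,450,911 in favor — approved.
B: a majority of 2566082 is 1283042; 1,283,042 required, 1,282,698 in favor — not approved.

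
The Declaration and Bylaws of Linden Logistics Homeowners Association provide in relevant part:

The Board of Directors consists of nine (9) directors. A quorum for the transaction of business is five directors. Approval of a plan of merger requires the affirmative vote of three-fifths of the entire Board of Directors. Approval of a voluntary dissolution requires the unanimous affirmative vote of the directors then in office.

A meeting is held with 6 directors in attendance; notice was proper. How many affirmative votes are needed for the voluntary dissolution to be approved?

The voluntary dissolution requires the unanimous vote of the directors then in office (9).
Unanimous means all 9.
(Only 6 can vote, so the voluntary dissolution cannot pass at this meeting, but the required vote is still 9.)

9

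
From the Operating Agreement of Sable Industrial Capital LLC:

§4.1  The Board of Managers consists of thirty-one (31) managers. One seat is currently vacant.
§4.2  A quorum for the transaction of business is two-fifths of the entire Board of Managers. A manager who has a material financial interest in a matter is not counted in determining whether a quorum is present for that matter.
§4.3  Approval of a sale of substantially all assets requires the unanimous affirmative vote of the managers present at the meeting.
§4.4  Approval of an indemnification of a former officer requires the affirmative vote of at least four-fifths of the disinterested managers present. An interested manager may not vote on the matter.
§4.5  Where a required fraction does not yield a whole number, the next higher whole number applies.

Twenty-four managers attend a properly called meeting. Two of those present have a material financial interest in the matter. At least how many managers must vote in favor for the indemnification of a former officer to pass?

18

The indemnification of a former officer requires four-fifths of the disinterested managers present (24 − 2 = 22).
4/5 of 22 = 17.60, rounded up to 18.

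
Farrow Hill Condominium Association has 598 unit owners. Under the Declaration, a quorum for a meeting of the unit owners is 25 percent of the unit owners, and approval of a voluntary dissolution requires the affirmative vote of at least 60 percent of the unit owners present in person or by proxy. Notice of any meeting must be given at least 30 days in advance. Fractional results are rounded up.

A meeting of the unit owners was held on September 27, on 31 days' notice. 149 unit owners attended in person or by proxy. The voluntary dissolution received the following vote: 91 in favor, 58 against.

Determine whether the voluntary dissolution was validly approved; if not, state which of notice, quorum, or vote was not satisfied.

Invalid — quorum requirement not satisfied.

Notice: 31 days given; 30 required. Satisfied.
Quorum: 25% of 598 = 149.50, rounded up to 150; 149 present. Not satisfied.
Vote: requires three-fifths of those present (149); 3/5 of 149 = 89.40, rounded up to 90, so 90 needed; 91 in favor. Satisfied.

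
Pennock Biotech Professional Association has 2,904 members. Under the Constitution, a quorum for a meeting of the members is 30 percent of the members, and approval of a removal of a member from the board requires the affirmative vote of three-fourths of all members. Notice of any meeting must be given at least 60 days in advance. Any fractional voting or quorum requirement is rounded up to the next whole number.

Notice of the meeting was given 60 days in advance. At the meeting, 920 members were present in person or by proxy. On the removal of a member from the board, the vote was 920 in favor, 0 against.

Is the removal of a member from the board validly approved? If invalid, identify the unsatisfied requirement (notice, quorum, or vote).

Invalid — vote requirement not satisfied.

Notice: 60 days given; 60 required. Satisfied.
Quorum: 30% of 2,904 = 871.20, rounded up to 872; 920 present. Satisfied.
Vote: requires three-fourths of all members (2,904); 3/4 of 2904 = 2178, so 2,178 needed; 920 in favor. Not satisfied.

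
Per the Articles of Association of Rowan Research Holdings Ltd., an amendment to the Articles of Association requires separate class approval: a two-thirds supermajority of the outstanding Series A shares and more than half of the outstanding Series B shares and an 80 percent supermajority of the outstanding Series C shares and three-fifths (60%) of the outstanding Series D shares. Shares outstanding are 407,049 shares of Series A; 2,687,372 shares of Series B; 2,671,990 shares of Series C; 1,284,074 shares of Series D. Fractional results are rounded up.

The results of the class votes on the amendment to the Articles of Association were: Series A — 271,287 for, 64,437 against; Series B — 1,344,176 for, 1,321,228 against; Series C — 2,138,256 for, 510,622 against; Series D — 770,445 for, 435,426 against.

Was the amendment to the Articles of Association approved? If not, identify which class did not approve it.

Not approved — the Series A shares did not give the required vote.

Series A: 2/3 of 407049 = 271366; 271,366 required, 271,287 in favor — not approved.
Series B: a majority of 2687372 is 1343687; 1,343,687 required, 1,344,176 in favor — approved.
Series C: 4/5 of 2671990 = 2137592; 2,137,592 required, 2,138,256 in favor — approved.
Series D: 3/5 of 1284074 = 770444.40, rounded up to 770445; 770,445 required, 770,445 in favor — approved.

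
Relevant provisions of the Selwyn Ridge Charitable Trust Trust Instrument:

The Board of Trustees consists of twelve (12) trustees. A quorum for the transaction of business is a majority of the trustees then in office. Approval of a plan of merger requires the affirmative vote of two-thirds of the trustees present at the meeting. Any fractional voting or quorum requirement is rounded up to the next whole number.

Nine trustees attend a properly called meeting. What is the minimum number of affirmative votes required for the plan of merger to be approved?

6

The plan of merger requires two-thirds of the trustees present (9).
2/3 of 9 = 6.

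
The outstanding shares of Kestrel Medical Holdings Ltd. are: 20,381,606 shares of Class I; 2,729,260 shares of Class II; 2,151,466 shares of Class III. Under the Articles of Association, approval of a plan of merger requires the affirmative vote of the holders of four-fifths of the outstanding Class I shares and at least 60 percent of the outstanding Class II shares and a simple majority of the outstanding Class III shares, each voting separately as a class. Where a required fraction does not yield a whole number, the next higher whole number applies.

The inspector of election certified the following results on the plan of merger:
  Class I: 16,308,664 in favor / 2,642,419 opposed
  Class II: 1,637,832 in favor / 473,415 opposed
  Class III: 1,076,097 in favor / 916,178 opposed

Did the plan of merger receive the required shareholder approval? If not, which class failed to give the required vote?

Class I: 4/5 of 20381606 = 16305284.80, rounded up to 16305285; 16,305,285 required, 16,308,664 in favor — approved.
Class II: 3/5 of 2729260 = 1637556; 1,637,556 required, 1,637,832 in favor — approved.
Class III: a majority of 2151466 is 1075734; 1,075,734 required, 1,076,097 in favor — approved.

Approved — every class gave the required vote.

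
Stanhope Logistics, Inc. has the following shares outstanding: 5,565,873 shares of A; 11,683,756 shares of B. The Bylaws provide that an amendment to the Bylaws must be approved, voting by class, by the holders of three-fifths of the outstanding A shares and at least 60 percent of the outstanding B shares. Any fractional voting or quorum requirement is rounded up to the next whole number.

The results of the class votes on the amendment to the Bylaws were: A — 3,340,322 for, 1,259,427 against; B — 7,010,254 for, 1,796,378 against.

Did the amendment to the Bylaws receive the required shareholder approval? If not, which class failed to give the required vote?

Approved — every class gave the required vote.

A: 3/5 of 5565873 = 3339523.80, rounded up to 3339524; 3,339,524 required, 3,340,322 in favor — approved.
B: 3/5 of 11683756 = 7010253.60, rounded up to 7010254; 7,010,254 required, 7,010,254 in favor — approved.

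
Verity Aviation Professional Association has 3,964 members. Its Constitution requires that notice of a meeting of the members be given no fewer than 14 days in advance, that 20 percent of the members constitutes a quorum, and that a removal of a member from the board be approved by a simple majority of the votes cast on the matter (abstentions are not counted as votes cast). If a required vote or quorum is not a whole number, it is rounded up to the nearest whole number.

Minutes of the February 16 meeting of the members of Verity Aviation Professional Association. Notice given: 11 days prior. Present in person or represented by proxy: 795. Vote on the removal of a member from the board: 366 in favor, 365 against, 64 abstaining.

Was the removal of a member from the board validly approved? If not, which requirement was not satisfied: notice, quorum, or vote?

Notice: 11 days given; 14 required. Not satisfied.
Quorum: 20% of 3,964 = 792.80, rounded up to 793; 795 present. Satisfied.
Vote: requires a majority of the votes cast (795 − 64 abstaining = 731); a majority of 731 is 366, so 366 needed; 366 in favor. Satisfied.

Invalid — notice requirement not satisfied.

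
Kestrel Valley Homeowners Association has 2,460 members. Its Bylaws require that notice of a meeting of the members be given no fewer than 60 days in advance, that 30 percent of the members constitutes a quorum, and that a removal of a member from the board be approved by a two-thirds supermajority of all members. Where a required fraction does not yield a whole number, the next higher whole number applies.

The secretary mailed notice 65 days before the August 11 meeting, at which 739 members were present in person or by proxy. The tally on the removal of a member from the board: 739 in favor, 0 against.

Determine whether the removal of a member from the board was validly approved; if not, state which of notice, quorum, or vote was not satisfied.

Notice: 65 days given; 60 required. Satisfied.
Quorum: 30% of 2,460 = 738; 739 present. Satisfied.
Vote: requires two-thirds of all members (2,460); 2/3 of 2460 = 1640, so 1,640 needed; 739 in favor. Not satisfied.

Invalid — vote requirement not satisfied.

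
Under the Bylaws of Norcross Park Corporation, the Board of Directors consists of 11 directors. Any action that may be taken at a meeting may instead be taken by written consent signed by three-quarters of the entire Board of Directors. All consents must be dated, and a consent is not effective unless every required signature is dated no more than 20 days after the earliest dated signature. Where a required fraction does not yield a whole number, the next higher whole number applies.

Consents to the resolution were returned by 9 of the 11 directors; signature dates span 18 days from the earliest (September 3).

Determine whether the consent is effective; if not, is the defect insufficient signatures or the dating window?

Signatures required: three-quarters of 11 — 3/4 of 11 = 8.25, rounded up to 9, so 9 needed; 9 signed. Sufficient.
Dating window: the latest signature is 18 days after the earliest; the limit is 20 days. Within the window.

Effective — both the signature and dating-window requirements are satisfied.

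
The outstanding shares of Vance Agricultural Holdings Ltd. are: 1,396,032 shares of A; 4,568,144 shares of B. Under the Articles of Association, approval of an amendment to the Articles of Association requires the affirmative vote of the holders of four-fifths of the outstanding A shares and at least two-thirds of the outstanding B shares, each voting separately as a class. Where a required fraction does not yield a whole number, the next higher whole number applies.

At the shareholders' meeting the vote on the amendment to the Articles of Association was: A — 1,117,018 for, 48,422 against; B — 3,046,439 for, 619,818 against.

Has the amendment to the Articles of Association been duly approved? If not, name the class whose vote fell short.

Approved — every class gave the required vote.

A: 4/5 of 1396032 = 1116825.60, rounded up to 1116826; 1,116,826 required, 1,117,018 in favor — approved.
B: 2/3 of 4568144 = 3045429.33, rounded up to 3045430; 3,045,430 required, 3,046,439 in favor — approved.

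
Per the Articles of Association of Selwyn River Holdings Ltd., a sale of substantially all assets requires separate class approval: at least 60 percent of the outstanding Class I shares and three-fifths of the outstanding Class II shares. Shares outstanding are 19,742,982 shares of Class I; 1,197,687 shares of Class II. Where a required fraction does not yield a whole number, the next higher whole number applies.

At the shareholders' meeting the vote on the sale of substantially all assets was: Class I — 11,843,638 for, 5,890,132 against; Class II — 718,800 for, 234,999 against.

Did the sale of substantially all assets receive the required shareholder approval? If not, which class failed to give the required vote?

Class I: 3/5 of 19742982 = 11845789.20, rounded up to 11845790; 11,845,790 required, 11,843,638 in favor — not approved.
Class II: 3/5 of 1197687 = 718612.20, rounded up to 718613; 718,613 required, 718,800 in favor — approved.

Not approved — the Class I shares did not give the required vote.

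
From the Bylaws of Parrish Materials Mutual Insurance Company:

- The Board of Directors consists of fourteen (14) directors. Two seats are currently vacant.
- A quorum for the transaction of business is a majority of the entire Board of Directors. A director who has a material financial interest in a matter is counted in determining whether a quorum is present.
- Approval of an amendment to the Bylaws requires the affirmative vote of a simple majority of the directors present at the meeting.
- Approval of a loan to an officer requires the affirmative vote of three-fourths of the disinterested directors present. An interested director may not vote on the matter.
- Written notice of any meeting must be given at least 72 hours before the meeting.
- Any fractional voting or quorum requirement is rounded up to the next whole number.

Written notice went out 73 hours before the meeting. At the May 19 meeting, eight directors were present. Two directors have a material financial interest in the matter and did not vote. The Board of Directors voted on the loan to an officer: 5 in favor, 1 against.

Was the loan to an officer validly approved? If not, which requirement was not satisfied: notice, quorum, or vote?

Valid — all requirements satisfied.

Notice: 73 hours given; 72 required (73 ≥ 72). Satisfied.
Quorum: 8 present (interested directors count toward quorum); quorum is 8. Satisfied.
Vote: the loan to an officer requires three-fourths of the disinterested directors present (8 − 2 = 6). 3/4 of 6 = 4.50, rounded up to 5, so 5 affirmative votes are needed; 5 voted in favor. Satisfied.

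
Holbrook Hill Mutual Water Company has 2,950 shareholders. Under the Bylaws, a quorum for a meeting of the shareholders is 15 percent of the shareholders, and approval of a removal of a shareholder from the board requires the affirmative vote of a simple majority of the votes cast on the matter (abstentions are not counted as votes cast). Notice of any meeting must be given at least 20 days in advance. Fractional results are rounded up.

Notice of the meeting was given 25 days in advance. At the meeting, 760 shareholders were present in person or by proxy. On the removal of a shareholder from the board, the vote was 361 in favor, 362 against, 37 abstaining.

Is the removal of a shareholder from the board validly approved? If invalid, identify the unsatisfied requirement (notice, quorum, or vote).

Invalid — vote requirement not satisfied.

Notice: 25 days given; 20 required. Satisfied.
Quorum: 15% of 2,950 = 442.50, rounded up to 443; 760 present. Satisfied.
Vote: requires a majority of the votes cast (760 − 37 abstaining = 723); a majority of 723 is 362, so 362 needed; 361 in favor. Not satisfied.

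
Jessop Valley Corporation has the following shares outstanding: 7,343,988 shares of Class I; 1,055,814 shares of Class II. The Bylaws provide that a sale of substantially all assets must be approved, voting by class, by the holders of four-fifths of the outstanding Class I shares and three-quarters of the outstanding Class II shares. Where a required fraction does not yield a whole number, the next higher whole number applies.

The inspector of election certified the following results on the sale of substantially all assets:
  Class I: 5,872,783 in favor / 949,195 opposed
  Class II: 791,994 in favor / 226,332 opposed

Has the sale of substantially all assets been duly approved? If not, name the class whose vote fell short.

Class I: 4/5 of 7343988 = 5875190.40, rounded up to 5875191; 5,875,191 required, 5,872,783 in favor — not approved.
Class II: 3/4 of 1055814 = 791860.50, rounded up to 791861; 791,861 required, 791,994 in favor — approved.

Not approved — the Class I shares did not give the required vote.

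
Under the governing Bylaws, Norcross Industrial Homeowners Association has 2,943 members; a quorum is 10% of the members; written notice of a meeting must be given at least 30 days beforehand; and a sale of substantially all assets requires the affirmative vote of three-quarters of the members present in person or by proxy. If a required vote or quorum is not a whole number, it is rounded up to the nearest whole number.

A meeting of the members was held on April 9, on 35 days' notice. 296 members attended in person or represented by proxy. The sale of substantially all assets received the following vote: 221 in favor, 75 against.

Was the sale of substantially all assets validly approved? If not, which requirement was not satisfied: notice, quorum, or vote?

Invalid — vote requirement not satisfied.

Notice: 35 days given; 30 required. Satisfied.
Quorum: 10% of 2,943 = 294.30, rounded up to 295; 296 present. Satisfied.
Vote: requires three-fourths of those present (296); 3/4 of 296 = 222, so 222 needed; 221 in favor. Not satisfied.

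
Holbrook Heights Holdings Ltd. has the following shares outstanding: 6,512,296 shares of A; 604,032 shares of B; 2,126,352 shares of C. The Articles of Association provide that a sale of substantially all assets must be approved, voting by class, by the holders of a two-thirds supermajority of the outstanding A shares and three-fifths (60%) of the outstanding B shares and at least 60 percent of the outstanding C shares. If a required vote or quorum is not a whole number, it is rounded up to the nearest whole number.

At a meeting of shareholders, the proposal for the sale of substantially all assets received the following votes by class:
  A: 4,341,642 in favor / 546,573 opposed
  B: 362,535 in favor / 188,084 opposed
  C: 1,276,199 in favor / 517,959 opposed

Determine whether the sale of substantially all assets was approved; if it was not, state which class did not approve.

Approved — every class gave the required vote.

A: 2/3 of 6512296 = 4341530.67, rounded up to 4341531; 4,341,531 required, 4,341,642 in favor — approved.
B: 3/5 of 604032 = 362419.20, rounded up to 362420; 362,420 required, 362,535 in favor — approved.
C: 3/5 of 2126352 = 1275811.20, rounded up to 1275812; 1,275,812 required, 1,276,199 in favor — approved.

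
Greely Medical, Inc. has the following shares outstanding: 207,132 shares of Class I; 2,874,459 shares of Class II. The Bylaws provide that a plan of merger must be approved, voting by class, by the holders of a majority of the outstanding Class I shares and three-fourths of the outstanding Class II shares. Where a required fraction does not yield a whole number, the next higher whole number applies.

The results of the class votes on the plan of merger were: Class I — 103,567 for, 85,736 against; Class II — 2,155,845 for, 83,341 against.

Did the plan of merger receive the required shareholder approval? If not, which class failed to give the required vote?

Class I: a majority of 207132 is 103567; 103,567 required, 103,567 in favor — approved.
Class II: 3/4 of 2874459 = 2155844.25, rounded up to 2155845; 2,155,845 required, 2,155,845 in favor — approved.

Approved — every class gave the required vote.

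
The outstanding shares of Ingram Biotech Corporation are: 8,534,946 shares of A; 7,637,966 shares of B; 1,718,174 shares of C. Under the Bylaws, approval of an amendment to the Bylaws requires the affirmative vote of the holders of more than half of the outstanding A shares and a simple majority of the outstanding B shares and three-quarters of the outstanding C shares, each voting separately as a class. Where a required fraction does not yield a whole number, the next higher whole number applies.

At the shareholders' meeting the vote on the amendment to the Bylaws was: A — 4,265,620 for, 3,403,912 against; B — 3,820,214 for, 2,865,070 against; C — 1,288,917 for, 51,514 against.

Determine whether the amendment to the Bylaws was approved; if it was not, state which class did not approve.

A: a majority of 8534946 is 4267474; 4,267,474 required, 4,265,620 in favor — not approved.
B: a majority of 7637966 is 3818984; 3,818,984 required, 3,820,214 in favor — approved.
C: 3/4 of 1718174 = 1288630.50, rounded up to 1288631; 1,288,631 required, 1,288,917 in favor — approved.

Not approved — the A shares did not give the required vote.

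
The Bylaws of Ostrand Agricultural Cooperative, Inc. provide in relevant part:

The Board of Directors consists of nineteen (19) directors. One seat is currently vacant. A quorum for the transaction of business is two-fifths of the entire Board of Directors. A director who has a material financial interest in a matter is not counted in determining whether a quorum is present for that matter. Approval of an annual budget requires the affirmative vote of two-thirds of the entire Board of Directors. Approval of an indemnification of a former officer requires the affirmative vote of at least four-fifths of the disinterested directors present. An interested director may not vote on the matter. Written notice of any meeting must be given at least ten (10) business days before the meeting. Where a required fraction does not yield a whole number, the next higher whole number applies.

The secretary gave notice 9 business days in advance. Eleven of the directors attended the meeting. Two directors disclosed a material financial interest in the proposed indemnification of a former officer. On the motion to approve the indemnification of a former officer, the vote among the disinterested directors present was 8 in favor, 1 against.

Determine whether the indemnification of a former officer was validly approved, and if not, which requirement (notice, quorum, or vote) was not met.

Invalid — notice requirement not satisfied.

Notice: 9 business days given; 10 required (9 < 10). Not satisfied.
Quorum: 11 present, but the 2 interested directors do not count, leaving 9. Quorum is 8. Satisfied.
Vote: the indemnification of a former officer requires four-fifths of the disinterested directors present (11 − 2 = 9). 4/5 of 9 = 7.20, rounded up to 8, so 8 affirmative votes are needed; 8 voted in favor. Satisfied.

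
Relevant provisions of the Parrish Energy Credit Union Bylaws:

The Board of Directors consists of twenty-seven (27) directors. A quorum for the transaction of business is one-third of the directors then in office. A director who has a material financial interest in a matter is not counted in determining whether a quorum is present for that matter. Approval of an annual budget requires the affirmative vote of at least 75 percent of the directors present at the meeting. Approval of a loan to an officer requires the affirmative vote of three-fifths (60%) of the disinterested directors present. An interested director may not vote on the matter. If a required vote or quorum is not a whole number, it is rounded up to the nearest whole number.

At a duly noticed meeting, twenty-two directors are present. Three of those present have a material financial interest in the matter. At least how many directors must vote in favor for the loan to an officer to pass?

12

The loan to an officer requires three-fifths of the disinterested directors present (22 − 3 = 19).
3/5 of 19 = 11.40, rounded up to 12.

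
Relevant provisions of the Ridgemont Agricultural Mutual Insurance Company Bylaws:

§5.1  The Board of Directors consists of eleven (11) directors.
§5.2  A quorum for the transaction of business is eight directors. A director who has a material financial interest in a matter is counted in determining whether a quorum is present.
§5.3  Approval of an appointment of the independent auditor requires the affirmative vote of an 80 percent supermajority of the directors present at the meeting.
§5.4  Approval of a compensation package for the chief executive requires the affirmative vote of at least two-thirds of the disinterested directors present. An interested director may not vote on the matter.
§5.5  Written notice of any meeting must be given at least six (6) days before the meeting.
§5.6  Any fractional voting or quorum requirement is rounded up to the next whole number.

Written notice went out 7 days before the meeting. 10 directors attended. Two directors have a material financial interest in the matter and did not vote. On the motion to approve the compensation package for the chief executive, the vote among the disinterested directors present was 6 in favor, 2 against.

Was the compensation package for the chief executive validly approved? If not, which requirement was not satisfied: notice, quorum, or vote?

Valid — all requirements satisfied.

Notice: 7 days given; 6 required (7 ≥ 6). Satisfied.
Quorum: 10 present (interested directors count toward quorum); quorum is 8. Satisfied.
Vote: the compensation package for the chief executive requires two-thirds of the disinterested directors present (10 − 2 = 8). 2/3 of 8 = 5.33, rounded up to 6, so 6 affirmative votes are needed; 6 voted in favor. Satisfied.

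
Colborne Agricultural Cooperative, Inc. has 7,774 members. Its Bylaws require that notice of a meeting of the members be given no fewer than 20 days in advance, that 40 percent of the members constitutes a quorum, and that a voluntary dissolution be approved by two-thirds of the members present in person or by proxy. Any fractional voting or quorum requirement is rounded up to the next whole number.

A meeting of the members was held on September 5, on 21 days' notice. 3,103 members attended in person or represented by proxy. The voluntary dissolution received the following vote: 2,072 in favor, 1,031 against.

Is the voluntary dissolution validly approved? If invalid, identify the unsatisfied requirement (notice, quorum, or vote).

Invalid — quorum requirement not satisfied.

Notice: 21 days given; 20 required. Satisfied.
Quorum: 40% of 7,774 = 3,109.60, rounded up to 3,110; 3,103 present. Not satisfied.
Vote: requires two-thirds of those present (3,103); 2/3 of 3103 = 2068.67, rounded up to 2069, so 2,069 needed; 2,072 in favor. Satisfied.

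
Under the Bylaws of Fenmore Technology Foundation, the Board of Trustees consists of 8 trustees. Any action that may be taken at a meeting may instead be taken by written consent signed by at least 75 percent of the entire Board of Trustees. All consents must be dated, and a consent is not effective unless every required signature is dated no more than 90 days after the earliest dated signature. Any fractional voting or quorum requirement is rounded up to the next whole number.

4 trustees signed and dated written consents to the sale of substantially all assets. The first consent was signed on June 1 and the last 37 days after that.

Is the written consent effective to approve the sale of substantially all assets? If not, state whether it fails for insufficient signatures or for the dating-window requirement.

Not effective — insufficient signatures.

Signatures required: at least 75 percent of 8 — 3/4 of 8 = 6, so 6 needed; 4 signed. Insufficient.
Dating window: the latest signature is 37 days after the earliest; the limit is 90 days. Within the window.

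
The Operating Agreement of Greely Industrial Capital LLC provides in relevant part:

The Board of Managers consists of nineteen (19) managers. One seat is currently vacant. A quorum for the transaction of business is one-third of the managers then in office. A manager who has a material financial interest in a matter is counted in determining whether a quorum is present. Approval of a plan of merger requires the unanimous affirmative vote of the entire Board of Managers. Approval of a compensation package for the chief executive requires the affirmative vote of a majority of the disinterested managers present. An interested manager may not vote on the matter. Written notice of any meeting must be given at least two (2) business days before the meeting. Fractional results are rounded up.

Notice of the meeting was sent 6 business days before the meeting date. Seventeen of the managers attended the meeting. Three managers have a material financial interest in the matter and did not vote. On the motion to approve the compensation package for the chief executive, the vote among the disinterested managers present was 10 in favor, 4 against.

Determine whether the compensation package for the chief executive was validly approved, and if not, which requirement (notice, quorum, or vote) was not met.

Notice: 6 business days given; 2 required (6 ≥ 2). Satisfied.
Quorum: 17 present (interested managers count toward quorum); quorum is 6. Satisfied.
Vote: the compensation package for the chief executive requires a majority of the disinterested managers present (17 − 3 = 14). A majority of 14 is 8, so 8 affirmative votes are needed; 10 voted in favor. Satisfied.

Valid — all requirements satisfied.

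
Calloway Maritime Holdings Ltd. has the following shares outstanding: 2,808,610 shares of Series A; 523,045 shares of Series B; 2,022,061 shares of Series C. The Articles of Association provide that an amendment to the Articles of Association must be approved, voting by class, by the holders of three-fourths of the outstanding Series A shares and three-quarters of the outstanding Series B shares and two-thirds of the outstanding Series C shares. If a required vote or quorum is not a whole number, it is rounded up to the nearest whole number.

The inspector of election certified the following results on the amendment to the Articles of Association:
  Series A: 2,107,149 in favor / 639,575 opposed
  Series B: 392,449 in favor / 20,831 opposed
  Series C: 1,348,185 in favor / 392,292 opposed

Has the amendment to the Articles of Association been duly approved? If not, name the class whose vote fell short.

Series A: 3/4 of 2808610 = 2106457.50, rounded up to 2106458; 2,106,458 required, 2,107,149 in favor — approved.
Series B: 3/4 of 523045 = 392283.75, rounded up to 392284; 392,284 required, 392,449 in favor — approved.
Series C: 2/3 of 2022061 = 1348040.67, rounded up to 1348041; 1,348,041 required, 1,348,185 in favor — approved.

Approved — every class gave the required vote.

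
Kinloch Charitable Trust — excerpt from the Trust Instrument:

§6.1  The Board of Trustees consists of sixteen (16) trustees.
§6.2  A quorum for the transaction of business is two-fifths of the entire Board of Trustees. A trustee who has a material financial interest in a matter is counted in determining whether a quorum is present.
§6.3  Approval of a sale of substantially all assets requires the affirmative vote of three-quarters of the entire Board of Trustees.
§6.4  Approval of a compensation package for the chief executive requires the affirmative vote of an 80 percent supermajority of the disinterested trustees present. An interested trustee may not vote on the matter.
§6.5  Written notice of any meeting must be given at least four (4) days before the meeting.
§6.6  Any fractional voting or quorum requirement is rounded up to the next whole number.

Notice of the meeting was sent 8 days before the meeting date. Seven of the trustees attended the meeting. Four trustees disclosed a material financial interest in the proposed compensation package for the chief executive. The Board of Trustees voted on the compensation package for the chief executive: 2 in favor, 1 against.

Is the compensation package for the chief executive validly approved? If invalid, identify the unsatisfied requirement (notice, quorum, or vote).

Notice: 8 days given; 4 required (8 ≥ 4). Satisfied.
Quorum: 7 present (interested trustees count toward quorum); quorum is 7. Satisfied.
Vote: the compensation package for the chief executive requires four-fifths of the disinterested trustees present (7 − 4 = 3). 4/5 of 3 = 2.40, rounded up to 3, so 3 affirmative votes are needed; 2 voted in favor. Not satisfied.

Invalid — vote requirement not satisfied.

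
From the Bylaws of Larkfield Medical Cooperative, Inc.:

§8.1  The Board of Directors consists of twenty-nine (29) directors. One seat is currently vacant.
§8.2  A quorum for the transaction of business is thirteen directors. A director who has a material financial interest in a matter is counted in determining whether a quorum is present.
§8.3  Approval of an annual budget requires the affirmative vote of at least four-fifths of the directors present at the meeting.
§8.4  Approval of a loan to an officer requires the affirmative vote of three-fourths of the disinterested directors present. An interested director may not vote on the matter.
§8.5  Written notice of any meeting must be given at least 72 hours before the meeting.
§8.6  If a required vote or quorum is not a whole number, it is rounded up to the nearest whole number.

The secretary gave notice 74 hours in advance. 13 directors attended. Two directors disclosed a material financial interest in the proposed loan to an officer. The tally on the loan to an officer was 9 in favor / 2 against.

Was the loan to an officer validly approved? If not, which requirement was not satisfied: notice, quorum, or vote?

Notice: 74 hours given; 72 required (74 ≥ 72). Satisfied.
Quorum: 13 present (interested directors count toward quorum); quorum is 13. Satisfied.
Vote: the loan to an officer requires three-fourths of the disinterested directors present (13 − 2 = 11). 3/4 of 11 = 8.25, rounded up to 9, so 9 affirmative votes are needed; 9 voted in favor. Satisfied.

Valid — all requirements satisfied.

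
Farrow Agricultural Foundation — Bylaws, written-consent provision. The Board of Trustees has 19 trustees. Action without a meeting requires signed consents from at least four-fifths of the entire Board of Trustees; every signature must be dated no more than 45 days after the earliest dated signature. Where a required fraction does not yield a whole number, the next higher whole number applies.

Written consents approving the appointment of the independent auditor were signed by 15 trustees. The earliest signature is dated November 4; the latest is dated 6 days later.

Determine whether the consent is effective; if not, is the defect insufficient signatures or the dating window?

Not effective — insufficient signatures.

Signatures required: at least four-fifths of 19 — 4/5 of 19 = 15.20, rounded up to 16, so 16 needed; 15 signed. Insufficient.
Dating window: the latest signature is 6 days after the earliest; the limit is 45 days. Within the window.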